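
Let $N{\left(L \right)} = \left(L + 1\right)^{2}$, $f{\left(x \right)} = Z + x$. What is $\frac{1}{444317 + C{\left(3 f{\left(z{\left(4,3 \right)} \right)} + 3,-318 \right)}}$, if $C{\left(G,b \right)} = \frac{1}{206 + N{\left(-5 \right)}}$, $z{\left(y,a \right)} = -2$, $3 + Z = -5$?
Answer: $\frac{222}{98638375} \approx 2.2506 \cdot 10^{-6}$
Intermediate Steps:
$Z = -8$ ($Z = -3 - 5 = -8$)
$f{\left(x \right)} = -8 + x$
$N{\left(L \right)} = \left(1 + L\right)^{2}$
$C{\left(G,b \right)} = \frac{1}{222}$ ($C{\left(G,b \right)} = \frac{1}{206 + \left(1 - 5\right)^{2}} = \frac{1}{206 + \left(-4\right)^{2}} = \frac{1}{206 + 16} = \frac{1}{222}$)
$\frac{1}{444317 + C{\left(3 f{\left(z{\left(4,3 \right)} \right)} + 3,-318 \right)}} = \frac{1}{444317 + \frac{1}{222}} = \frac{1}{\frac{98638375}{222}} = \frac{222}{98638375}$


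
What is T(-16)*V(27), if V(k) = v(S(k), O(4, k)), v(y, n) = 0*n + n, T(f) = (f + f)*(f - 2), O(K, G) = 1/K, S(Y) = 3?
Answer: 144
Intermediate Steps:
T(f) = 2*f*(-2 + f) (T(f) = (2*f)*(-2 + f) = 2*f*(-2 + f))
v(y, n) = n (v(y, n) = 0 + n = n)
V(k) = ¼ (V(k) = 1/4 = ¼)
T(-16)*V(27) = (2*(-16)*(-2 - 16))*(¼) = (2*(-16)*(-18))*(¼) = 576*(¼) = 144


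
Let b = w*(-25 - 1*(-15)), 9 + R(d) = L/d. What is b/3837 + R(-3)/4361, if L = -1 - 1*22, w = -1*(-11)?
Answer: -484826/16733157 ≈ -0.028974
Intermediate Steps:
w = 11
L = -23 (L = -1 - 22 = -23)
R(d) = -9 - 23/d
b = -110 (b = 11*(-25 - 1*(-15)) = 11*(-25 + 15) = 11*(-10) = -110)
b/3837 + R(-3)/4361 = -110/3837 + (-9 - 23/(-3))/4361 = -110*1/3837 + (-9 - 23*(-⅓))*(1/4361) = -110/3837 + (-9 + 23/3)*(1/4361) = -110/3837 - 4/3*1/4361 = -110/3837 - 4/13083 = -484826/16733157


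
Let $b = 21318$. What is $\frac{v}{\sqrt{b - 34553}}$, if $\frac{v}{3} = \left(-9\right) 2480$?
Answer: $\frac{13392 i \sqrt{13235}}{2647} \approx 582.04 i$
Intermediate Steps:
$v = -66960$ ($v = 3 \left(\left(-9\right) 2480\right) = 3 \left(-22320\right) = -66960$)
$\frac{v}{\sqrt{b - 34553}} = - \frac{66960}{\sqrt{21318 - 34553}} = - \frac{66960}{\sqrt{-13235}} = - \frac{66960}{i \sqrt{13235}} = - 66960 \left(- \frac{i \sqrt{13235}}{13235}\right) = \frac{13392 i \sqrt{13235}}{2647}$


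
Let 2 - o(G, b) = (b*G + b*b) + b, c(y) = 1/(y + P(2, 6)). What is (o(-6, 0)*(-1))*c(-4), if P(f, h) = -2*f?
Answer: ¼ ≈ 0.25000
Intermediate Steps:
c(y) = 1/(-4 + y) (c(y) = 1/(y - 2*2) = 1/(y - 4) = 1/(-4 + y))
o(G, b) = 2 - b - b² - G*b (o(G, b) = 2 - ((b*G + b*b) + b) = 2 - ((G*b + b²) + b) = 2 - ((b² + G*b) + b) = 2 - (b + b² + G*b) = 2 + (-b - b² - G*b) = 2 - b - b² - G*b)
(o(-6, 0)*(-1))*c(-4) = ((2 - 1*0 - 1*0² - 1*(-6)*0)*(-1))/(-4 - 4) = ((2 + 0 - 1*0 + 0)*(-1))/(-8) = ((2 + 0 + 0 + 0)*(-1))*(-⅛) = (2*(-1))*(-⅛) = -2*(-⅛) = ¼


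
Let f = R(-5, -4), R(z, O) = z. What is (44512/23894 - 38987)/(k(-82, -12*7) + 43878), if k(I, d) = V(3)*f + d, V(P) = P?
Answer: -11942447/13410967 ≈ -0.89050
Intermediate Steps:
f = -5
k(I, d) = -15 + d (k(I, d) = 3*(-5) + d = -15 + d)
(44512/23894 - 38987)/(k(-82, -12*7) + 43878) = (44512/23894 - 38987)/((-15 - 12*7) + 43878) = (44512*(1/23894) - 38987)/((-15 - 84) + 43878) = (1712/919 - 38987)/(-99 + 43878) = -35827341/919/43779 = -35827341/919*1/43779 = -11942447/13410967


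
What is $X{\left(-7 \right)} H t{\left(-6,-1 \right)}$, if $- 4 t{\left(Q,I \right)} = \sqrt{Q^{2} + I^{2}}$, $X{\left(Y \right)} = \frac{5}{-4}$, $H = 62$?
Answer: $\frac{155 \sqrt{37}}{8} \approx 117.85$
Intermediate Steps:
$X{\left(Y \right)} = - \frac{5}{4}$ ($X{\left(Y \right)} = 5 \left(- \frac{1}{4}\right) = - \frac{5}{4}$)
$t{\left(Q,I \right)} = - \frac{\sqrt{I^{2} + Q^{2}}}{4}$ ($t{\left(Q,I \right)} = - \frac{\sqrt{Q^{2} + I^{2}}}{4} = - \frac{\sqrt{I^{2} + Q^{2}}}{4}$)
$X{\left(-7 \right)} H t{\left(-6,-1 \right)} = \left(- \frac{5}{4}\right) 62 \left(- \frac{\sqrt{\left(-1\right)^{2} + \left(-6\right)^{2}}}{4}\right) = - \frac{155 \left(- \frac{\sqrt{1 + 36}}{4}\right)}{2} = - \frac{155 \left(- \frac{\sqrt{37}}{4}\right)}{2} = \frac{155 \sqrt{37}}{8}$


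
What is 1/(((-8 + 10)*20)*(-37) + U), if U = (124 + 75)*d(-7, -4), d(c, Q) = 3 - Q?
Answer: -1/87 ≈ -0.011494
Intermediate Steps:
U = 1393 (U = (124 + 75)*(3 - 1*(-4)) = 199*(3 + 4) = 199*7 = 1393)
1/(((-8 + 10)*20)*(-37) + U) = 1/(((-8 + 10)*20)*(-37) + 1393) = 1/((2*20)*(-37) + 1393) = 1/(40*(-37) + 1393) = 1/(-1480 + 1393) = 1/(-87) = -1/87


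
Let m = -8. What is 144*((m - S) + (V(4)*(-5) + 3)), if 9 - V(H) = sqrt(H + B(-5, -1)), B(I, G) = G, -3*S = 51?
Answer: -4752 + 720*sqrt(3) ≈ -3504.9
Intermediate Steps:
S = -17 (S = -1/3*51 = -17)
V(H) = 9 - sqrt(-1 + H) (V(H) = 9 - sqrt(H - 1) = 9 - sqrt(-1 + H))
144*((m - S) + (V(4)*(-5) + 3)) = 144*((-8 - 1*(-17)) + ((9 - sqrt(-1 + 4))*(-5) + 3)) = 144*((-8 + 17) + ((9 - sqrt(3))*(-5) + 3)) = 144*(9 + ((-45 + 5*sqrt(3)) + 3)) = 144*(9 + (-42 + 5*sqrt(3))) = 144*(-33 + 5*sqrt(3)) = -4752 + 720*sqrt(3)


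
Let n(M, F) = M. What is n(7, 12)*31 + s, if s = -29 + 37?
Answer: 225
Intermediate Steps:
s = 8
n(7, 12)*31 + s = 7*31 + 8 = 217 + 8 = 225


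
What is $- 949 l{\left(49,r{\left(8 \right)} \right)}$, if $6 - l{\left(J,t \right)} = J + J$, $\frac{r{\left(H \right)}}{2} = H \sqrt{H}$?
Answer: $87308$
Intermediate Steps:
$r{\left(H \right)} = 2 H^{\frac{3}{2}}$ ($r{\left(H \right)} = 2 H \sqrt{H} = 2 H^{\frac{3}{2}}$)
$l{\left(J,t \right)} = 6 - 2 J$ ($l{\left(J,t \right)} = 6 - \left(J + J\right) = 6 - 2 J$)
$- 949 l{\left(49,r{\left(8 \right)} \right)} = - 949 \left(6 - 98\right) = \left(-949\right) \left(-92\right) = 87308$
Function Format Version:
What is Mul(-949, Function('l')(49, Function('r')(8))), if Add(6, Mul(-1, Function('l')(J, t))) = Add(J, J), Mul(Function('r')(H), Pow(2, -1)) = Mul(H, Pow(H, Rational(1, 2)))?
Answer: 87308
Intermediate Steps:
Function('r')(H) = Mul(2, Pow(H, Rational(3, 2))) (Function('r')(H) = Mul(2, Mul(H, Pow(H, Rational(1, 2)))) = Mul(2, Pow(H, Rational(3, 2))))
Function('l')(J, t) = Add(6, Mul(-2, J)) (Function('l')(J, t) = Add(6, Mul(-1, Add(J, J))) = Add(6, Mul(-1, Mul(2, J))) = Add(6, Mul(-2, J)))
Mul(-949, Function('l')(49, Function('r')(8))) = Mul(-949, Add(6, Mul(-2, 49))) = Mul(-949, Add(6, -98)) = Mul(-949, -92) = 87308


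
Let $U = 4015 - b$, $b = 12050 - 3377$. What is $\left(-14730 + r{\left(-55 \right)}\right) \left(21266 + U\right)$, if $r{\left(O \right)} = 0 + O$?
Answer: $-245549280$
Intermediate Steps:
$b = 8673$ ($b = 12050 - 3377 = 8673$)
$U = -4658$ ($U = 4015 - 8673 = -4658$)
$r{\left(O \right)} = O$
$\left(-14730 + r{\left(-55 \right)}\right) \left(21266 + U\right) = \left(-14730 - 55\right) \left(21266 - 4658\right) = \left(-14785\right) 16608 = -245549280$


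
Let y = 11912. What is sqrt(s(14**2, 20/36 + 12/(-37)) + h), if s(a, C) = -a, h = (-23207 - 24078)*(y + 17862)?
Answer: 7*I*sqrt(28731914) ≈ 37522.0*I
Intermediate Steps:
h = -1407863590 (h = (-23207 - 24078)*(11912 + 17862) = -47285*29774 = -1407863590)
sqrt(s(14**2, 20/36 + 12/(-37)) + h) = sqrt(-1*14**2 - 1407863590) = sqrt(-1*196 - 1407863590) = sqrt(-196 - 1407863590) = sqrt(-1407863786) = 7*I*sqrt(28731914)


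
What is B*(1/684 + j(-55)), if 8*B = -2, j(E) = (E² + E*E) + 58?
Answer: -4177873/2736 ≈ -1527.0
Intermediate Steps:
j(E) = 58 + 2*E² (j(E) = (E² + E²) + 58 = 2*E² + 58 = 58 + 2*E²)
B = -¼ (B = (⅛)*(-2) = -¼ ≈ -0.25000)
B*(1/684 + j(-55)) = -(1/684 + (58 + 2*(-55)²))/4 = -(1/684 + (58 + 2*3025))/4 = -(1/684 + (58 + 6050))/4 = -(1/684 + 6108)/4 = -¼*4177873/684 = -4177873/2736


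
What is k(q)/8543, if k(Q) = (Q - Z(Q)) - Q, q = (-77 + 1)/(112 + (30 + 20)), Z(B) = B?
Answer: 38/691983 ≈ 5.4915e-5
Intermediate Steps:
q = -38/81 (q = -76/(112 + 50) = -76/162 = -76*1/162 = -38/81 ≈ -0.46914)
k(Q) = -Q (k(Q) = (Q - Q) - Q = 0 - Q = -Q)
k(q)/8543 = -1*(-38/81)/8543 = (38/81)*(1/8543) = 38/691983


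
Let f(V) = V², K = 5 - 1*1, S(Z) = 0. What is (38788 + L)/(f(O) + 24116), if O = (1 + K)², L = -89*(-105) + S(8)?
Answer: 48133/24741 ≈ 1.9455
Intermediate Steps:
K = 4 (K = 5 - 1 = 4)
L = 9345 (L = -89*(-105) + 0 = 9345 + 0 = 9345)
O = 25 (O = (1 + 4)² = 5² = 25)
(38788 + L)/(f(O) + 24116) = (38788 + 9345)/(25² + 24116) = 48133/(625 + 24116) = 48133/24741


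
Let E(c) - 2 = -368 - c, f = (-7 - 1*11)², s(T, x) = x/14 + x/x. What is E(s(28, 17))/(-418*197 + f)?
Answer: 5155/1148308 ≈ 0.0044892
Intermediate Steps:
s(T, x) = 1 + x/14 (s(T, x) = x*(1/14) + 1 = x/14 + 1 = 1 + x/14)
f = 324 (f = (-7 - 11)² = (-18)² = 324)
E(c) = -366 - c (E(c) = 2 + (-368 - c) = -366 - c)
E(s(28, 17))/(-418*197 + f) = (-366 - (1 + (1/14)*17))/(-418*197 + 324) = (-366 - (1 + 17/14))/(-82346 + 324) = (-366 - 1*31/14)/(-82022) = (-366 - 31/14)*(-1/82022) = -5155/14*(-1/82022) = 5155/1148308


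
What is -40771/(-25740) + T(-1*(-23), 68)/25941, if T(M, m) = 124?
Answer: 353610757/222573780 ≈ 1.5887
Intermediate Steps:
-40771/(-25740) + T(-1*(-23), 68)/25941 = -40771/(-25740) + 124/25941 = -40771*(-1/25740) + 124*(1/25941) = 40771/25740 + 124/25941 = 353610757/222573780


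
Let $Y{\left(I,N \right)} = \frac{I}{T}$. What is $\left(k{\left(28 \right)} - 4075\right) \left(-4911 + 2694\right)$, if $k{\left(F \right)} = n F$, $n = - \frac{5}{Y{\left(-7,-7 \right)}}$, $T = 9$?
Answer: $8635215$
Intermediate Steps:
$Y{\left(I,N \right)} = \frac{I}{9}$
$n = \frac{45}{7}$ ($n = - \frac{5}{\frac{1}{9} \left(-7\right)} = - \frac{5}{- \frac{7}{9}} = \left(-5\right) \left(- \frac{9}{7}\right) = \frac{45}{7} \approx 6.4286$)
$k{\left(F \right)} = \frac{45 F}{7}$
$\left(k{\left(28 \right)} - 4075\right) \left(-4911 + 2694\right) = \left(\frac{45}{7} \cdot 28 - 4075\right) \left(-4911 + 2694\right) = \left(180 - 4075\right) \left(-2217\right) = \left(-3895\right) \left(-2217\right) = 8635215$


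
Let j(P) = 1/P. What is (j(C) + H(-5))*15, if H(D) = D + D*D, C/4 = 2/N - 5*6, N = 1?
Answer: 33585/112 ≈ 299.87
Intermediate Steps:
C = -112 (C = 4*(2/1 - 5*6) = 4*(2*1 - 30) = 4*(2 - 30) = 4*(-28) = -112)
j(P) = 1/P
H(D) = D + D²
(j(C) + H(-5))*15 = (1/(-112) - 5*(1 - 5))*15 = (-1/112 - 5*(-4))*15 = (-1/112 + 20)*15 = (2239/112)*15 = 33585/112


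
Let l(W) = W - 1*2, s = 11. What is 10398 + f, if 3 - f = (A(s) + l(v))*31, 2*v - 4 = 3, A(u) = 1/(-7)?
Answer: 145025/14 ≈ 10359.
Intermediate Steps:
A(u) = -⅐ (A(u) = 1*(-⅐) = -⅐)
v = 7/2 (v = 2 + (½)*3 = 2 + 3/2 = 7/2 ≈ 3.5000)
l(W) = -2 + W (l(W) = W - 2 = -2 + W)
f = -547/14 (f = 3 - (-⅐ + (-2 + 7/2))*31 = 3 - (-⅐ + 3/2)*31 = 3 - 19*31/14 = 3 - 1*589/14 = 3 - 589/14 = -547/14 ≈ -39.071)
10398 + f = 10398 - 547/14 = 145025/14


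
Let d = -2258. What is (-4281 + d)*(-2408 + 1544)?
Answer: 5649696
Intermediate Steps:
(-4281 + d)*(-2408 + 1544) = (-4281 - 2258)*(-2408 + 1544) = -6539*(-864) = 5649696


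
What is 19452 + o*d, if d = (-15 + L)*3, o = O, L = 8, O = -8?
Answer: 19620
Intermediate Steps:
o = -8
d = -21 (d = (-15 + 8)*3 = -7*3 = -21)
19452 + o*d = 19452 - 8*(-21) = 19452 + 168 = 19620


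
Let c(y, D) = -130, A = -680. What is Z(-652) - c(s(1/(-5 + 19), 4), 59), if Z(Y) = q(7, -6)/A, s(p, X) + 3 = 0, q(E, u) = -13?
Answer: 88413/680 ≈ 130.02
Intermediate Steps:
s(p, X) = -3 (s(p, X) = -3 + 0 = -3)
Z(Y) = 13/680 (Z(Y) = -13/(-680) = -13*(-1/680) = 13/680)
Z(-652) - c(s(1/(-5 + 19), 4), 59) = 13/680 - 1*(-130) = 13/680 + 130 = 88413/680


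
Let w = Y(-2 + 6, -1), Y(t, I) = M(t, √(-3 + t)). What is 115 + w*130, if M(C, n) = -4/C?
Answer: -15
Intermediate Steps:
Y(t, I) = -4/t
w = -1 (w = -4/(-2 + 6) = -4/4 = -4*¼ = -1)
115 + w*130 = 115 - 1*130 = 115 - 130 = -15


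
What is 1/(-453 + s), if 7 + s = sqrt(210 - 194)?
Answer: -1/456 ≈ -0.0021930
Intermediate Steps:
s = -3 (s = -7 + sqrt(210 - 194) = -7 + sqrt(16) = -7 + 4 = -3)
1/(-453 + s) = 1/(-453 - 3) = 1/(-456) = -1/456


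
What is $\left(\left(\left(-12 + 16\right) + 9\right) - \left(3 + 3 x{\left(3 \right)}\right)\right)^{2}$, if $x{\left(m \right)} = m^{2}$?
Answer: $289$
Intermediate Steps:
$\left(\left(\left(-12 + 16\right) + 9\right) - \left(3 + 3 x{\left(3 \right)}\right)\right)^{2} = \left(\left(\left(-12 + 16\right) + 9\right) - \left(3 + 3 \cdot 3^{2}\right)\right)^{2} = \left(\left(4 + 9\right) - 30\right)^{2} = \left(13 - 30\right)^{2} = \left(-17\right)^{2} = 289$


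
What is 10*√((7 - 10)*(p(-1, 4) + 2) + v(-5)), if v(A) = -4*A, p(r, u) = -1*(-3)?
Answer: 10*√5 ≈ 22.361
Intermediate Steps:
p(r, u) = 3
10*√((7 - 10)*(p(-1, 4) + 2) + v(-5)) = 10*√((7 - 10)*(3 + 2) - 4*(-5)) = 10*√(-3*5 + 20) = 10*√(-15 + 20) = 10*√5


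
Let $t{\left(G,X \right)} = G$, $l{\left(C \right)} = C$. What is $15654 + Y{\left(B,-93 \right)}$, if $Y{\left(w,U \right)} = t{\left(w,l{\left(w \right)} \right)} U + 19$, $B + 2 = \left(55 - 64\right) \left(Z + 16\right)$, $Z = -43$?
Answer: $-6740$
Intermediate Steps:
$B = 241$ ($B = -2 + \left(55 - 64\right) \left(-43 + 16\right) = -2 - -243 = -2 + 243 = 241$)
$Y{\left(w,U \right)} = 19 + U w$ ($Y{\left(w,U \right)} = w U + 19 = U w + 19 = 19 + U w$)
$15654 + Y{\left(B,-93 \right)} = 15654 + \left(19 - 22413\right) = 15654 - 22394 = -6740$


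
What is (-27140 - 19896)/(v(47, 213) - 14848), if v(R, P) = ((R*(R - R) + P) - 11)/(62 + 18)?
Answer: 1881440/593819 ≈ 3.1684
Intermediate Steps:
v(R, P) = -11/80 + P/80 (v(R, P) = ((R*0 + P) - 11)/80 = ((0 + P) - 11)*(1/80) = (P - 11)*(1/80) = (-11 + P)*(1/80) = -11/80 + P/80)
(-27140 - 19896)/(v(47, 213) - 14848) = (-27140 - 19896)/((-11/80 + (1/80)*213) - 14848) = -47036/((-11/80 + 213/80) - 14848) = -47036/(101/40 - 14848) = -47036/(-593819/40) = -47036*(-40/593819) = 1881440/593819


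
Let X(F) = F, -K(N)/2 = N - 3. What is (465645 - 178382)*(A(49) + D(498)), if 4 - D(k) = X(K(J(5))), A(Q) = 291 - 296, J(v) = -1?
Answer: -2585367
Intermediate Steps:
A(Q) = -5
K(N) = 6 - 2*N (K(N) = -2*(N - 3) = -2*(-3 + N) = 6 - 2*N)
D(k) = -4 (D(k) = 4 - (6 - 2*(-1)) = 4 - (6 + 2) = 4 - 1*8 = 4 - 8 = -4)
(465645 - 178382)*(A(49) + D(498)) = (465645 - 178382)*(-5 - 4) = 287263*(-9) = -2585367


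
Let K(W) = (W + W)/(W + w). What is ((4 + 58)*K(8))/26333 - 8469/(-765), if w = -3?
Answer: 1458601/131665 ≈ 11.078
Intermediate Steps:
K(W) = 2*W/(-3 + W) (K(W) = (W + W)/(W - 3) = (2*W)/(-3 + W) = 2*W/(-3 + W))
((4 + 58)*K(8))/26333 - 8469/(-765) = ((4 + 58)*(2*8/(-3 + 8)))/26333 - 8469/(-765) = (62*(2*8/5))*(1/26333) - 8469*(-1/765) = (62*(2*8*(⅕)))*(1/26333) + 941/85 = (62*(16/5))*(1/26333) + 941/85 = (992/5)*(1/26333) + 941/85 = 992/131665 + 941/85 = 1458601/131665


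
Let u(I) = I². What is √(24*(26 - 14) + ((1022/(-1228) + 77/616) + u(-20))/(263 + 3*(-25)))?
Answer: √3865769400566/115432 ≈ 17.033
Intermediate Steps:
√(24*(26 - 14) + ((1022/(-1228) + 77/616) + u(-20))/(263 + 3*(-25))) = √(24*(26 - 14) + ((1022/(-1228) + 77/616) + (-20)²)/(263 + 3*(-25))) = √(24*12 + ((1022*(-1/1228) + 77*(1/616)) + 400)/(263 - 75)) = √(288 + ((-511/614 + ⅛) + 400)/188) = √(288 + (-1737/2456 + 400)*(1/188)) = √(288 + (980663/2456)*(1/188)) = √(288 + 980663/461728) = √(133958327/461728) = √3865769400566/115432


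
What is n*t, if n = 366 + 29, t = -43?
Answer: -16985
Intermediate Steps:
n = 395
n*t = 395*(-43) = -16985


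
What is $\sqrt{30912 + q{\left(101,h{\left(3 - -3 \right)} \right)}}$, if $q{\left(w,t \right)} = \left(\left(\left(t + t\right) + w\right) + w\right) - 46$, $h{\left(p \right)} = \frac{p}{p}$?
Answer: $\sqrt{31070} \approx 176.27$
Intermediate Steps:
$h{\left(p \right)} = 1$
$q{\left(w,t \right)} = -46 + 2 t + 2 w$ ($q{\left(w,t \right)} = \left(\left(2 t + w\right) + w\right) - 46 = \left(\left(w + 2 t\right) + w\right) - 46 = \left(2 t + 2 w\right) - 46 = -46 + 2 t + 2 w$)
$\sqrt{30912 + q{\left(101,h{\left(3 - -3 \right)} \right)}} = \sqrt{30912 + \left(-46 + 2 \cdot 1 + 2 \cdot 101\right)} = \sqrt{30912 + \left(-46 + 2 + 202\right)} = \sqrt{30912 + 158} = \sqrt{31070}$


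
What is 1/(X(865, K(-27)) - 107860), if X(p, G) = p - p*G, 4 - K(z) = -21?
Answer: -1/128620 ≈ -7.7748e-6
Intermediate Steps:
K(z) = 25 (K(z) = 4 - 1*(-21) = 4 + 21 = 25)
X(p, G) = p - G*p
1/(X(865, K(-27)) - 107860) = 1/(865*(1 - 1*25) - 107860) = 1/(865*(1 - 25) - 107860) = 1/(865*(-24) - 107860) = 1/(-20760 - 107860) = 1/(-128620) = -1/128620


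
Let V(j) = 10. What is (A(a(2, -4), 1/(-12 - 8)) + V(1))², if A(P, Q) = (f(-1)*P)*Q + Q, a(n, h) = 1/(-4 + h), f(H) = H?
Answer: 2531281/25600 ≈ 98.878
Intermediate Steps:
A(P, Q) = Q - P*Q (A(P, Q) = (-P)*Q + Q = -P*Q + Q = Q - P*Q)
(A(a(2, -4), 1/(-12 - 8)) + V(1))² = ((1 - 1/(-4 - 4))/(-12 - 8) + 10)² = ((1 - 1/(-8))/(-20) + 10)² = (-(1 - 1*(-⅛))/20 + 10)² = (-(1 + ⅛)/20 + 10)² = (-1/20*9/8 + 10)² = (-9/160 + 10)² = (1591/160)² = 2531281/25600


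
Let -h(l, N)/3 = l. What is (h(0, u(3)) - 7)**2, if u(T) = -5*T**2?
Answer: 49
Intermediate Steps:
h(l, N) = -3*l
(h(0, u(3)) - 7)**2 = (-3*0 - 7)**2 = (0 - 7)**2 = (-7)**2 = 49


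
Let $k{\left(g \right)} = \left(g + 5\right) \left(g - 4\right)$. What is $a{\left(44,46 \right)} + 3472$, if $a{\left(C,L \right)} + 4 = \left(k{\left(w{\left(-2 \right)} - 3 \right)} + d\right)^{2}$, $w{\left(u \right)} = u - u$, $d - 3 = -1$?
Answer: $3612$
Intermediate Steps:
$d = 2$ ($d = 3 - 1 = 2$)
$w{\left(u \right)} = 0$
$k{\left(g \right)} = \left(-4 + g\right) \left(5 + g\right)$ ($k{\left(g \right)} = \left(5 + g\right) \left(-4 + g\right) = \left(-4 + g\right) \left(5 + g\right)$)
$a{\left(C,L \right)} = 140$ ($a{\left(C,L \right)} = -4 + \left(\left(-20 + \left(0 - 3\right) + \left(0 - 3\right)^{2}\right) + 2\right)^{2} = -4 + \left(\left(-20 - 3 + \left(-3\right)^{2}\right) + 2\right)^{2} = -4 + \left(\left(-20 - 3 + 9\right) + 2\right)^{2} = -4 + \left(-14 + 2\right)^{2} = -4 + \left(-12\right)^{2} = -4 + 144 = 140$)
$a{\left(44,46 \right)} + 3472 = 140 + 3472 = 3612$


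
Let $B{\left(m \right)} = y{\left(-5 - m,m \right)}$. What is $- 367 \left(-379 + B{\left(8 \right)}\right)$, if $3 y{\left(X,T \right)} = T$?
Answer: $\frac{414343}{3} \approx 1.3811 \cdot 10^{5}$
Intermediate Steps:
$y{\left(X,T \right)} = \frac{T}{3}$
$B{\left(m \right)} = \frac{m}{3}$
$- 367 \left(-379 + B{\left(8 \right)}\right) = - 367 \left(-379 + \frac{1}{3} \cdot 8\right) = - 367 \left(-379 + \frac{8}{3}\right) = \left(-367\right) \left(- \frac{1129}{3}\right) = \frac{414343}{3}$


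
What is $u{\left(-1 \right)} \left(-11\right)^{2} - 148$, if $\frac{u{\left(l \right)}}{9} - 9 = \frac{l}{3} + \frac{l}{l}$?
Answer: $10379$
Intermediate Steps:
$u{\left(l \right)} = 90 + 3 l$ ($u{\left(l \right)} = 81 + 9 \left(\frac{l}{3} + \frac{l}{l}\right) = 81 + 9 \left(l \frac{1}{3} + 1\right) = 81 + 9 \left(\frac{l}{3} + 1\right) = 81 + 9 \left(1 + \frac{l}{3}\right) = 81 + \left(9 + 3 l\right) = 90 + 3 l$)
$u{\left(-1 \right)} \left(-11\right)^{2} - 148 = \left(90 + 3 \left(-1\right)\right) \left(-11\right)^{2} - 148 = \left(90 - 3\right) 121 - 148 = 87 \cdot 121 - 148 = 10527 - 148 = 10379$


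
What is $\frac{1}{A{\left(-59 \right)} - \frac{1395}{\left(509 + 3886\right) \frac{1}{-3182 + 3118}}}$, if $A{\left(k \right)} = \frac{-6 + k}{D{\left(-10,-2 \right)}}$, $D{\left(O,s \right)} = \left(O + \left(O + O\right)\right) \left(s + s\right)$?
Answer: $\frac{7032}{139039} \approx 0.050576$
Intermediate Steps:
$D{\left(O,s \right)} = 6 O s$ ($D{\left(O,s \right)} = \left(O + 2 O\right) 2 s = 3 O 2 s = 6 O s$)
$A{\left(k \right)} = - \frac{1}{20} + \frac{k}{120}$ ($A{\left(k \right)} = \frac{-6 + k}{6 \left(-10\right) \left(-2\right)} = \frac{-6 + k}{120} = \left(-6 + k\right) \frac{1}{120} = - \frac{1}{20} + \frac{k}{120}$)
$\frac{1}{A{\left(-59 \right)} - \frac{1395}{\left(509 + 3886\right) \frac{1}{-3182 + 3118}}} = \frac{1}{\left(- \frac{1}{20} + \frac{1}{120} \left(-59\right)\right) - \frac{1395}{\left(509 + 3886\right) \frac{1}{-3182 + 3118}}} = \frac{1}{\left(- \frac{1}{20} - \frac{59}{120}\right) - \frac{1395}{4395 \frac{1}{-64}}} = \frac{1}{- \frac{13}{24} - \frac{1395}{4395 \left(- \frac{1}{64}\right)}} = \frac{1}{- \frac{13}{24} - \frac{1395}{- \frac{4395}{64}}} = \frac{1}{- \frac{13}{24} - - \frac{5952}{293}} = \frac{1}{- \frac{13}{24} + \frac{5952}{293}} = \frac{1}{\frac{139039}{7032}} = \frac{7032}{139039}$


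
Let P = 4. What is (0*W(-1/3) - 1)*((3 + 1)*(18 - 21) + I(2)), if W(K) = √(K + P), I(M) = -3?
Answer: 15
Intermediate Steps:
W(K) = √(4 + K) (W(K) = √(K + 4) = √(4 + K))
(0*W(-1/3) - 1)*((3 + 1)*(18 - 21) + I(2)) = (0*√(4 - 1/3) - 1)*((3 + 1)*(18 - 21) - 3) = (0*√(4 - 1*⅓) - 1)*(4*(-3) - 3) = (0*√(4 - ⅓) - 1)*(-12 - 3) = (0*√(11/3) - 1)*(-15) = (0*(√33/3) - 1)*(-15) = (0 - 1)*(-15) = -1*(-15) = 15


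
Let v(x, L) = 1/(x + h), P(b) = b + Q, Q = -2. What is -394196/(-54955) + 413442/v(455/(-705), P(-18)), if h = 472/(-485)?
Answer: -167657315294474/250539845 ≈ -6.6918e+5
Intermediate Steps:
h = -472/485 (h = 472*(-1/485) = -472/485 ≈ -0.97320)
P(b) = -2 + b (P(b) = b - 2 = -2 + b)
v(x, L) = 1/(-472/485 + x) (v(x, L) = 1/(x - 472/485) = 1/(-472/485 + x))
-394196/(-54955) + 413442/v(455/(-705), P(-18)) = -394196/(-54955) + 413442/((485/(-472 + 485*(455/(-705))))) = -394196*(-1/54955) + 413442/((485/(-472 + 485*(455*(-1/705))))) = 394196/54955 + 413442/((485/(-472 + 485*(-91/141)))) = 394196/54955 + 413442/((485/(-472 - 44135/141))) = 394196/54955 + 413442/((485/(-110687/141))) = 394196/54955 + 413442/((485*(-141/110687))) = 394196/54955 + 413442/(-68385/110687) = 394196/54955 + 413442*(-110687/68385) = 394196/54955 - 15254218218/22795 = -167657315294474/250539845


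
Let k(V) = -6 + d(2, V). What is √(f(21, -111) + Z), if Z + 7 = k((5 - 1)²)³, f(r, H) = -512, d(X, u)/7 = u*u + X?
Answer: 17*√20179929 ≈ 76368.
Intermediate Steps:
d(X, u) = 7*X + 7*u² (d(X, u) = 7*(u*u + X) = 7*(u² + X) = 7*(X + u²) = 7*X + 7*u²)
k(V) = 8 + 7*V² (k(V) = -6 + (7*2 + 7*V²) = -6 + (14 + 7*V²) = 8 + 7*V²)
Z = 5831999993 (Z = -7 + (8 + 7*((5 - 1)²)²)³ = -7 + (8 + 7*(4²)²)³ = -7 + (8 + 7*16²)³ = -7 + (8 + 7*256)³ = -7 + (8 + 1792)³ = -7 + 1800³ = -7 + 5832000000 = 5831999993)
√(f(21, -111) + Z) = √(-512 + 5831999993) = √5831999481 = 17*√20179929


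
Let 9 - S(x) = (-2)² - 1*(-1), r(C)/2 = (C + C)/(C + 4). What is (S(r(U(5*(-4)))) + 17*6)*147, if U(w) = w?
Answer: 15582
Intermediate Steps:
r(C) = 4*C/(4 + C) (r(C) = 2*((C + C)/(C + 4)) = 2*((2*C)/(4 + C)) = 2*(2*C/(4 + C)) = 4*C/(4 + C))
S(x) = 4 (S(x) = 9 - ((-2)² - 1*(-1)) = 9 - (4 + 1) = 9 - 1*5 = 9 - 5 = 4)
(S(r(U(5*(-4)))) + 17*6)*147 = (4 + 17*6)*147 = (4 + 102)*147 = 106*147 = 15582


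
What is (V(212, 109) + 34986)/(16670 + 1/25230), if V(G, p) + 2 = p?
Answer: 885396390/420584101 ≈ 2.1052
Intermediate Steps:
V(G, p) = -2 + p
(V(212, 109) + 34986)/(16670 + 1/25230) = ((-2 + 109) + 34986)/(16670 + 1/25230) = (107 + 34986)/(16670 + 1/25230) = 35093/(420584101/25230) = 35093*(25230/420584101) = 885396390/420584101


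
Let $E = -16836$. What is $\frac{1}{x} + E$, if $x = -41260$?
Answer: $- \frac{694653361}{41260} \approx -16836.0$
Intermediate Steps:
$\frac{1}{x} + E = \frac{1}{-41260} - 16836 = - \frac{1}{41260} - 16836 = - \frac{694653361}{41260}$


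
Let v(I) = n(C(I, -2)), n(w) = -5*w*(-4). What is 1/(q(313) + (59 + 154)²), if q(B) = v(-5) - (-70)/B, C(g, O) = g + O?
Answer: 313/14156747 ≈ 2.2110e-5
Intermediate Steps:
C(g, O) = O + g
n(w) = 20*w
v(I) = -40 + 20*I (v(I) = 20*(-2 + I) = -40 + 20*I)
q(B) = -140 + 70/B (q(B) = (-40 + 20*(-5)) - (-70)/B = (-40 - 100) + 70/B = -140 + 70/B)
1/(q(313) + (59 + 154)²) = 1/((-140 + 70/313) + (59 + 154)²) = 1/((-140 + 70*(1/313)) + 213²) = 1/((-140 + 70/313) + 45369) = 1/(-43750/313 + 45369) = 1/(14156747/313) = 313/14156747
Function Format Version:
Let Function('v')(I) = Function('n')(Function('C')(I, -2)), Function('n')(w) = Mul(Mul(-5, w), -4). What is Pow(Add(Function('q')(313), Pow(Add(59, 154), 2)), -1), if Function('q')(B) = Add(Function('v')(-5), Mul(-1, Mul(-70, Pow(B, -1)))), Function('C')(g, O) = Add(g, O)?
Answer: Rational(313, 14156747) ≈ 2.2110e-5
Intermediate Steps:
Function('C')(g, O) = Add(O, g)
Function('n')(w) = Mul(20, w)
Function('v')(I) = Add(-40, Mul(20, I)) (Function('v')(I) = Mul(20, Add(-2, I)) = Add(-40, Mul(20, I)))
Function('q')(B) = Add(-140, Mul(70, Pow(B, -1))) (Function('q')(B) = Add(Add(-40, Mul(20, -5)), Mul(-1, Mul(-70, Pow(B, -1)))) = Add(Add(-40, -100), Mul(70, Pow(B, -1))) = Add(-140, Mul(70, Pow(B, -1))))
Pow(Add(Function('q')(313), Pow(Add(59, 154), 2)), -1) = Pow(Add(Add(-140, Mul(70, Pow(313, -1))), Pow(Add(59, 154), 2)), -1) = Pow(Add(Add(-140, Mul(70, Rational(1, 313))), Pow(213, 2)), -1) = Pow(Add(Add(-140, Rational(70, 313)), 45369), -1) = Pow(Add(Rational(-43750, 313), 45369), -1) = Pow(Rational(14156747, 313), -1) = Rational(313, 14156747)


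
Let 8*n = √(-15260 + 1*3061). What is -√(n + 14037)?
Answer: -√(224592 + 2*I*√12199)/4 ≈ -118.48 - 0.058265*I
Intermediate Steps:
n = I*√12199/8 (n = √(-15260 + 1*3061)/8 = √(-15260 + 3061)/8 = √(-12199)/8 = (I*√12199)/8 = I*√12199/8 ≈ 13.806*I)
-√(n + 14037) = -√(I*√12199/8 + 14037) = -√(14037 + I*√12199/8)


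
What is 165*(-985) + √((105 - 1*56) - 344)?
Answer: -162525 + I*√295 ≈ -1.6253e+5 + 17.176*I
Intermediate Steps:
165*(-985) + √((105 - 1*56) - 344) = -162525 + √((105 - 56) - 344) = -162525 + √(49 - 344) = -162525 + √(-295) = -162525 + I*√295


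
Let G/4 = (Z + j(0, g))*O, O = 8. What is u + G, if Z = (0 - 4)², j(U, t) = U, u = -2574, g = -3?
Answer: -2062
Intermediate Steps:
Z = 16 (Z = (-4)² = 16)
G = 512 (G = 4*((16 + 0)*8) = 4*(16*8) = 4*128 = 512)
u + G = -2574 + 512 = -2062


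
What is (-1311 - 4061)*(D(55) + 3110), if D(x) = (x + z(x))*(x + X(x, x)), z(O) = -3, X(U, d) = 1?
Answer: -32350184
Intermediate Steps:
D(x) = (1 + x)*(-3 + x) (D(x) = (x - 3)*(x + 1) = (-3 + x)*(1 + x) = (1 + x)*(-3 + x))
(-1311 - 4061)*(D(55) + 3110) = (-1311 - 4061)*((-3 + 55**2 - 2*55) + 3110) = -5372*((-3 + 3025 - 110) + 3110) = -5372*(2912 + 3110) = -5372*6022 = -32350184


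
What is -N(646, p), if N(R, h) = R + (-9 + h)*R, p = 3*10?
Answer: -14212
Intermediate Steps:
p = 30
N(R, h) = R + R*(-9 + h)
-N(646, p) = -646*(-8 + 30) = -646*22 = -1*14212 = -14212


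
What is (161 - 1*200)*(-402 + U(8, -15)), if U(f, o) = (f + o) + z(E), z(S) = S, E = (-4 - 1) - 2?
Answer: 16224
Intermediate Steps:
E = -7 (E = -5 - 2 = -7)
U(f, o) = -7 + f + o (U(f, o) = (f + o) - 7 = -7 + f + o)
(161 - 1*200)*(-402 + U(8, -15)) = (161 - 1*200)*(-402 + (-7 + 8 - 15)) = (161 - 200)*(-402 - 14) = -39*(-416) = 16224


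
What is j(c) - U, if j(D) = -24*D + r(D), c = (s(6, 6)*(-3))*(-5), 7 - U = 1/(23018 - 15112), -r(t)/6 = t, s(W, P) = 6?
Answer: -21401541/7906 ≈ -2707.0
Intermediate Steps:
r(t) = -6*t
U = 55341/7906 (U = 7 - 1/(23018 - 15112) = 7 - 1/7906 = 55341/7906 ≈ 6.9999)
c = 90 (c = (6*(-3))*(-5) = -18*(-5) = 90)
j(D) = -30*D (j(D) = -24*D - 6*D = -30*D)
j(c) - U = -30*90 - 1*55341/7906 = -2700 - 55341/7906 = -21401541/7906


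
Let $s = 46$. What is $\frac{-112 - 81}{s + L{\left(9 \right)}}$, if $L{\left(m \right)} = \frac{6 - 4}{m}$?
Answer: $- \frac{1737}{416} \approx -4.1755$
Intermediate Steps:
$L{\left(m \right)} = \frac{2}{m}$ ($L{\left(m \right)} = \frac{6 - 4}{m} = \frac{2}{m}$)
$\frac{-112 - 81}{s + L{\left(9 \right)}} = \frac{-112 - 81}{46 + \frac{2}{9}} = - \frac{193}{46 + 2 \cdot \frac{1}{9}} = - \frac{193}{46 + \frac{2}{9}} = - \frac{193}{\frac{416}{9}} = \left(-193\right) \frac{9}{416} = - \frac{1737}{416}$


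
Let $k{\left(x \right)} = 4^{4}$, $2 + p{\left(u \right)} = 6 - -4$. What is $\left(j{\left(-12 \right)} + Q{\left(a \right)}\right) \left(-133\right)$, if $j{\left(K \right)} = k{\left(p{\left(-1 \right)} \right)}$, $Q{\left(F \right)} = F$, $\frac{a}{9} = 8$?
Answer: $-43624$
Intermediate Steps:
$p{\left(u \right)} = 8$ ($p{\left(u \right)} = -2 + \left(6 - -4\right) = -2 + \left(6 + 4\right) = -2 + 10 = 8$)
$a = 72$ ($a = 9 \cdot 8 = 72$)
$k{\left(x \right)} = 256$
$j{\left(K \right)} = 256$
$\left(j{\left(-12 \right)} + Q{\left(a \right)}\right) \left(-133\right) = \left(256 + 72\right) \left(-133\right) = 328 \left(-133\right) = -43624$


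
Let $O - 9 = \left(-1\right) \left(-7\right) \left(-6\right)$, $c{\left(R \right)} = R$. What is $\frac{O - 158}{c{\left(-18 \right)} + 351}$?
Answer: $- \frac{191}{333} \approx -0.57357$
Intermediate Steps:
$O = -33$ ($O = 9 + \left(-1\right) \left(-7\right) \left(-6\right) = 9 + 7 \left(-6\right) = 9 - 42 = -33$)
$\frac{O - 158}{c{\left(-18 \right)} + 351} = \frac{-33 - 158}{-18 + 351} = - \frac{191}{333}$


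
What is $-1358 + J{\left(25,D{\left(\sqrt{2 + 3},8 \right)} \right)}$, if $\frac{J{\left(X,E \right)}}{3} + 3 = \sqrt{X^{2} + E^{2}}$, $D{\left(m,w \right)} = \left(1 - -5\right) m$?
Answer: $-1367 + 3 \sqrt{805} \approx -1281.9$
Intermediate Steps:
$D{\left(m,w \right)} = 6 m$ ($D{\left(m,w \right)} = \left(1 + 5\right) m = 6 m$)
$J{\left(X,E \right)} = -9 + 3 \sqrt{E^{2} + X^{2}}$ ($J{\left(X,E \right)} = -9 + 3 \sqrt{X^{2} + E^{2}} = -9 + 3 \sqrt{E^{2} + X^{2}}$)
$-1358 + J{\left(25,D{\left(\sqrt{2 + 3},8 \right)} \right)} = -1358 - \left(9 - 3 \sqrt{\left(6 \sqrt{2 + 3}\right)^{2} + 25^{2}}\right) = -1358 - \left(9 - 3 \sqrt{\left(6 \sqrt{5}\right)^{2} + 625}\right) = -1358 - \left(9 - 3 \sqrt{180 + 625}\right) = -1358 - \left(9 - 3 \sqrt{805}\right) = -1367 + 3 \sqrt{805}$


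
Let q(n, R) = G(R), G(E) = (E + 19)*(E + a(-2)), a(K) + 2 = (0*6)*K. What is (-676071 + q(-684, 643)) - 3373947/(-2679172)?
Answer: -674421914441/2679172 ≈ -2.5173e+5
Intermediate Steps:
a(K) = -2 (a(K) = -2 + (0*6)*K = -2 + 0*K = -2 + 0 = -2)
G(E) = (-2 + E)*(19 + E) (G(E) = (E + 19)*(E - 2) = (19 + E)*(-2 + E) = (-2 + E)*(19 + E))
q(n, R) = -38 + R² + 17*R
(-676071 + q(-684, 643)) - 3373947/(-2679172) = (-676071 + (-38 + 643² + 17*643)) - 3373947/(-2679172) = (-676071 + (-38 + 413449 + 10931)) - 3373947*(-1/2679172) = (-676071 + 424342) + 3373947/2679172 = -251729 + 3373947/2679172 = -674421914441/2679172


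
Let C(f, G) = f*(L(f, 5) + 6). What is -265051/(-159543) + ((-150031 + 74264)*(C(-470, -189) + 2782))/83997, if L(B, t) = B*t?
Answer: -164824922755375/165446091 ≈ -9.9625e+5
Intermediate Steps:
C(f, G) = f*(6 + 5*f) (C(f, G) = f*(f*5 + 6) = f*(5*f + 6) = f*(6 + 5*f))
-265051/(-159543) + ((-150031 + 74264)*(C(-470, -189) + 2782))/83997 = -265051/(-159543) + ((-150031 + 74264)*(-470*(6 + 5*(-470)) + 2782))/83997 = -265051*(-1/159543) - 75767*(-470*(6 - 2350) + 2782)*(1/83997) = 265051/159543 - 75767*(-470*(-2344) + 2782)*(1/83997) = 265051/159543 - 75767*(1101680 + 2782)*(1/83997) = 265051/159543 - 75767*1104462*(1/83997) = 265051/159543 - 83681772354*1/83997 = 265051/159543 - 3099324902/3111 = -164824922755375/165446091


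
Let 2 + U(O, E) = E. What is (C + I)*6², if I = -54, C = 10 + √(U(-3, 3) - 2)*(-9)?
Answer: -1584 - 324*I ≈ -1584.0 - 324.0*I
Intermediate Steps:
U(O, E) = -2 + E
C = 10 - 9*I (C = 10 + √((-2 + 3) - 2)*(-9) = 10 + √(1 - 2)*(-9) = 10 + √(-1)*(-9) = 10 + I*(-9) = 10 - 9*I ≈ 10.0 - 9.0*I)
(C + I)*6² = ((10 - 9*I) - 54)*6² = (-44 - 9*I)*36 = -1584 - 324*I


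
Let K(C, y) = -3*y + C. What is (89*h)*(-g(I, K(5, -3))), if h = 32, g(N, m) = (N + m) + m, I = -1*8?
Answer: -56960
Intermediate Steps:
K(C, y) = C - 3*y
I = -8
g(N, m) = N + 2*m
(89*h)*(-g(I, K(5, -3))) = (89*32)*(-(-8 + 2*(5 - 3*(-3)))) = 2848*(-(-8 + 2*(5 + 9))) = 2848*(-(-8 + 2*14)) = 2848*(-(-8 + 28)) = 2848*(-1*20) = 2848*(-20) = -56960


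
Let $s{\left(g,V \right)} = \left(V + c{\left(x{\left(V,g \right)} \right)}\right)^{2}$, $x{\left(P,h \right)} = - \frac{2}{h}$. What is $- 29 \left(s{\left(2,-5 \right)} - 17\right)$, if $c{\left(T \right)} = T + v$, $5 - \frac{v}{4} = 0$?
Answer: $-5191$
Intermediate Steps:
$v = 20$ ($v = 20 - 0 = 20 + 0 = 20$)
$c{\left(T \right)} = 20 + T$ ($c{\left(T \right)} = T + 20 = 20 + T$)
$s{\left(g,V \right)} = \left(20 + V - \frac{2}{g}\right)^{2}$ ($s{\left(g,V \right)} = \left(V + \left(20 - \frac{2}{g}\right)\right)^{2} = \left(20 + V - \frac{2}{g}\right)^{2}$)
$- 29 \left(s{\left(2,-5 \right)} - 17\right) = - 29 \left(\left(20 - 5 - \frac{2}{2}\right)^{2} - 17\right) = - 29 \left(\left(20 - 5 - 1\right)^{2} - 17\right) = - 29 \left(14^{2} - 17\right) = - 29 \left(196 - 17\right) = \left(-29\right) 179 = -5191$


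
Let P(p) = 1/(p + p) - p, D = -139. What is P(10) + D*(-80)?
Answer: 222201/20 ≈ 11110.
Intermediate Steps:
P(p) = 1/(2*p) - p
P(10) + D*(-80) = ((1/2)/10 - 1*10) - 139*(-80) = ((1/2)*(1/10) - 10) + 11120 = (1/20 - 10) + 11120 = -199/20 + 11120 = 222201/20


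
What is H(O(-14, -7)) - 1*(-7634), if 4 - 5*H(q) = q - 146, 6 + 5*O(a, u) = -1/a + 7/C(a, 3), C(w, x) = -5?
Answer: 13412513/1750 ≈ 7664.3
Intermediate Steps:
O(a, u) = -37/25 - 1/(5*a) (O(a, u) = -6/5 + (-1/a + 7/(-5))/5 = -6/5 + (-1/a + 7*(-⅕))/5 = -6/5 + (-1/a - 7/5)/5 = -6/5 + (-7/5 - 1/a)/5 = -6/5 + (-7/25 - 1/(5*a)) = -37/25 - 1/(5*a))
H(q) = 30 - q/5 (H(q) = ⅘ - (q - 146)/5 = ⅘ - (-146 + q)/5 = ⅘ + (146/5 - q/5) = 30 - q/5)
H(O(-14, -7)) - 1*(-7634) = (30 - (-5 - 37*(-14))/(125*(-14))) - 1*(-7634) = (30 - (-1)*(-5 + 518)/(125*14)) + 7634 = (30 - (-1)*513/(125*14)) + 7634 = (30 - ⅕*(-513/350)) + 7634 = (30 + 513/1750) + 7634 = 53013/1750 + 7634 = 13412513/1750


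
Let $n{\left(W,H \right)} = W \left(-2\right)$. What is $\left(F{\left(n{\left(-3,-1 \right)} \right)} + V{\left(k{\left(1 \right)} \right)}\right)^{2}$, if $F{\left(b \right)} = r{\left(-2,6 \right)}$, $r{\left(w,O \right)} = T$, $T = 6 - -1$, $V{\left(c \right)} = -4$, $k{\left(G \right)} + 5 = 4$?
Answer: $9$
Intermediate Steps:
$k{\left(G \right)} = -1$ ($k{\left(G \right)} = -5 + 4 = -1$)
$n{\left(W,H \right)} = - 2 W$
$T = 7$ ($T = 6 + 1 = 7$)
$r{\left(w,O \right)} = 7$
$F{\left(b \right)} = 7$
$\left(F{\left(n{\left(-3,-1 \right)} \right)} + V{\left(k{\left(1 \right)} \right)}\right)^{2} = \left(7 - 4\right)^{2} = 3^{2} = 9$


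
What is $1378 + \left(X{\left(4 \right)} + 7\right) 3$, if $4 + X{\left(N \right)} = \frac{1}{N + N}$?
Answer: $\frac{11099}{8} \approx 1387.4$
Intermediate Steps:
$X{\left(N \right)} = -4 + \frac{1}{2 N}$ ($X{\left(N \right)} = -4 + \frac{1}{N + N} = -4 + \frac{1}{2 N}$)
$1378 + \left(X{\left(4 \right)} + 7\right) 3 = 1378 + \left(\left(-4 + \frac{1}{2 \cdot 4}\right) + 7\right) 3 = 1378 + \left(\left(-4 + \frac{1}{2} \cdot \frac{1}{4}\right) + 7\right) 3 = 1378 + \left(\left(-4 + \frac{1}{8}\right) + 7\right) 3 = 1378 + \left(- \frac{31}{8} + 7\right) 3 = 1378 + \frac{25}{8} \cdot 3 = 1378 + \frac{75}{8} = \frac{11099}{8}$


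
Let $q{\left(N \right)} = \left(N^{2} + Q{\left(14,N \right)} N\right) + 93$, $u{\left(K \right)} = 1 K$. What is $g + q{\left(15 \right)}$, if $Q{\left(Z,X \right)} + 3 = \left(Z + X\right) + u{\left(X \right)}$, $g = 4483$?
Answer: $5416$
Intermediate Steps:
$u{\left(K \right)} = K$
$Q{\left(Z,X \right)} = -3 + Z + 2 X$ ($Q{\left(Z,X \right)} = -3 + \left(\left(Z + X\right) + X\right) = -3 + \left(\left(X + Z\right) + X\right) = -3 + \left(Z + 2 X\right) = -3 + Z + 2 X$)
$q{\left(N \right)} = 93 + N^{2} + N \left(11 + 2 N\right)$ ($q{\left(N \right)} = \left(N^{2} + \left(-3 + 14 + 2 N\right) N\right) + 93 = \left(N^{2} + \left(11 + 2 N\right) N\right) + 93 = \left(N^{2} + N \left(11 + 2 N\right)\right) + 93 = 93 + N^{2} + N \left(11 + 2 N\right)$)
$g + q{\left(15 \right)} = 4483 + \left(93 + 3 \cdot 15^{2} + 11 \cdot 15\right) = 4483 + \left(93 + 3 \cdot 225 + 165\right) = 4483 + \left(93 + 675 + 165\right) = 4483 + 933 = 5416$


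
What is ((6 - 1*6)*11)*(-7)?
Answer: 0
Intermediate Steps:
((6 - 1*6)*11)*(-7) = ((6 - 6)*11)*(-7) = (0*11)*(-7) = 0*(-7) = 0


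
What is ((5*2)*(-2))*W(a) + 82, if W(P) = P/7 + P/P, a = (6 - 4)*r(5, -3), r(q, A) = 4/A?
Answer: 1462/21 ≈ 69.619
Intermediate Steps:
a = -8/3 (a = (6 - 4)*(4/(-3)) = 2*(4*(-1/3)) = 2*(-4/3) = -8/3 ≈ -2.6667)
W(P) = 1 + P/7 (W(P) = P*(1/7) + 1 = P/7 + 1 = 1 + P/7)
((5*2)*(-2))*W(a) + 82 = ((5*2)*(-2))*(1 + (1/7)*(-8/3)) + 82 = (10*(-2))*(1 - 8/21) + 82 = -20*13/21 + 82 = -260/21 + 82 = 1462/21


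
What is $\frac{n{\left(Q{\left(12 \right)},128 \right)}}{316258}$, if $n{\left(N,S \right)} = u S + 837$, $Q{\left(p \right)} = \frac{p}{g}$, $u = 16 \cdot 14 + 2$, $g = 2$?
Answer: $\frac{29765}{316258} \approx 0.094116$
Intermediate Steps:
$u = 226$ ($u = 224 + 2 = 226$)
$Q{\left(p \right)} = \frac{p}{2}$
$n{\left(N,S \right)} = 837 + 226 S$ ($n{\left(N,S \right)} = 226 S + 837 = 837 + 226 S$)
$\frac{n{\left(Q{\left(12 \right)},128 \right)}}{316258} = \frac{837 + 226 \cdot 128}{316258} = \left(837 + 28928\right) \frac{1}{316258} = 29765 \cdot \frac{1}{316258} = \frac{29765}{316258}$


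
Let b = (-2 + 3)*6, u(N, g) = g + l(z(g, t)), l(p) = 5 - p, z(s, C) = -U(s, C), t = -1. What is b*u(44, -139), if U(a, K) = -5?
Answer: -834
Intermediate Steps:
z(s, C) = 5 (z(s, C) = -1*(-5) = 5)
u(N, g) = g (u(N, g) = g + (5 - 1*5) = g + (5 - 5) = g + 0 = g)
b = 6 (b = 1*6 = 6)
b*u(44, -139) = 6*(-139) = -834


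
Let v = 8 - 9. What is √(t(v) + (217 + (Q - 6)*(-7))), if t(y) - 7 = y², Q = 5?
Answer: 2*√58 ≈ 15.232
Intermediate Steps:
v = -1
t(y) = 7 + y²
√(t(v) + (217 + (Q - 6)*(-7))) = √((7 + (-1)²) + (217 + (5 - 6)*(-7))) = √((7 + 1) + (217 - 1*(-7))) = √(8 + (217 + 7)) = √(8 + 224) = √232 = 2*√58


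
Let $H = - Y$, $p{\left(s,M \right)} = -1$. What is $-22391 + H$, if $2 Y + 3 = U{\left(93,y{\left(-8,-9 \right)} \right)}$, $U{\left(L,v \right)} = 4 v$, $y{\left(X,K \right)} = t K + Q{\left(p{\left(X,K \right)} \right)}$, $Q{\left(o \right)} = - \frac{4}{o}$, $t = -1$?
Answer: $- \frac{44831}{2} \approx -22416.0$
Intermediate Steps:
$y{\left(X,K \right)} = 4 - K$ ($y{\left(X,K \right)} = - K - \frac{4}{-1} = - K - -4 = - K + 4 = 4 - K$)
$Y = \frac{49}{2}$ ($Y = - \frac{3}{2} + \frac{4 \left(4 - -9\right)}{2} = - \frac{3}{2} + \frac{4 \left(4 + 9\right)}{2} = - \frac{3}{2} + \frac{4 \cdot 13}{2} = - \frac{3}{2} + \frac{1}{2} \cdot 52 = - \frac{3}{2} + 26 = \frac{49}{2} \approx 24.5$)
$H = - \frac{49}{2}$ ($H = \left(-1\right) \frac{49}{2} = - \frac{49}{2} \approx -24.5$)
$-22391 + H = -22391 - \frac{49}{2} = - \frac{44831}{2}$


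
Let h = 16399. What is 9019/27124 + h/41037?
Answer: 814919179/1113087588 ≈ 0.73213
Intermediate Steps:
9019/27124 + h/41037 = 9019/27124 + 16399/41037 = 814919179/1113087588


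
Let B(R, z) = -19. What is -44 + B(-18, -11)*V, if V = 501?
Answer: -9563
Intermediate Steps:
-44 + B(-18, -11)*V = -44 - 19*501 = -44 - 9519 = -9563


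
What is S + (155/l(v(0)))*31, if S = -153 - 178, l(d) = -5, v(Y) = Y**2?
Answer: -1292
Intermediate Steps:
S = -331
S + (155/l(v(0)))*31 = -331 + (155/(-5))*31 = -331 + (155*(-1/5))*31 = -331 - 31*31 = -331 - 961 = -1292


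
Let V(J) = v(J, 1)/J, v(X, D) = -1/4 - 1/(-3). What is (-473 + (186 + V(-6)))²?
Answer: 427042225/5184 ≈ 82377.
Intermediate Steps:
v(X, D) = 1/12 (v(X, D) = -1*¼ - 1*(-⅓) = -¼ + ⅓ = 1/12)
V(J) = 1/(12*J)
(-473 + (186 + V(-6)))² = (-473 + (186 + (1/12)/(-6)))² = (-473 + (186 + (1/12)*(-⅙)))² = (-473 + (186 - 1/72))² = (-473 + 13391/72)² = (-20665/72)² = 427042225/5184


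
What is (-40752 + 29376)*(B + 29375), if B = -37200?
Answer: 89017200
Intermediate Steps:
(-40752 + 29376)*(B + 29375) = (-40752 + 29376)*(-37200 + 29375) = -11376*(-7825) = 89017200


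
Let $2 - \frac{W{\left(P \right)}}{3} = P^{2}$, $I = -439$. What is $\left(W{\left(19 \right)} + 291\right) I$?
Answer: $345054$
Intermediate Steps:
$W{\left(P \right)} = 6 - 3 P^{2}$
$\left(W{\left(19 \right)} + 291\right) I = \left(\left(6 - 3 \cdot 19^{2}\right) + 291\right) \left(-439\right) = \left(\left(6 - 1083\right) + 291\right) \left(-439\right) = \left(-1077 + 291\right) \left(-439\right) = \left(-786\right) \left(-439\right) = 345054$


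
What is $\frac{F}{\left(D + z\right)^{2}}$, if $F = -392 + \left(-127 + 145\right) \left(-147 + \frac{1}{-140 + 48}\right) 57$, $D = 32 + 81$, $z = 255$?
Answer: $- \frac{6956357}{6229504} \approx -1.1167$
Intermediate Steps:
$D = 113$
$F = - \frac{6956357}{46}$ ($F = -392 + 18 \left(-147 + \frac{1}{-92}\right) 57 = -392 + 18 \left(-147 - \frac{1}{92}\right) 57 = -392 + 18 \left(- \frac{13525}{92}\right) 57 = -392 - \frac{6938325}{46} = - \frac{6956357}{46} \approx -1.5123 \cdot 10^{5}$)
$\frac{F}{\left(D + z\right)^{2}} = - \frac{6956357}{46 \left(113 + 255\right)^{2}} = - \frac{6956357}{46 \cdot 368^{2}} = - \frac{6956357}{46 \cdot 135424} = \left(- \frac{6956357}{46}\right) \frac{1}{135424} = - \frac{6956357}{6229504}$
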